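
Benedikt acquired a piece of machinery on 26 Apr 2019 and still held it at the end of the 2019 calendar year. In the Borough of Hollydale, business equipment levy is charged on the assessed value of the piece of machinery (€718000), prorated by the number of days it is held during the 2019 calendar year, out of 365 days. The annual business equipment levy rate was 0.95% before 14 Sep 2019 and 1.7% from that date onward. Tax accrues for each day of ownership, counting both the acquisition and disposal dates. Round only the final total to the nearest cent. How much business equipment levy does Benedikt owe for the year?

€6280.04

26 Apr – 13 Sep 2019: 141 days at 0.95% → €718000 × 0.95% × 141/365 = €2634.9616
14 Sep – 31 Dec 2019: 109 days at 1.7% → €718000 × 1.7% × 109/365 = €3645.0795
Total = €6280.0411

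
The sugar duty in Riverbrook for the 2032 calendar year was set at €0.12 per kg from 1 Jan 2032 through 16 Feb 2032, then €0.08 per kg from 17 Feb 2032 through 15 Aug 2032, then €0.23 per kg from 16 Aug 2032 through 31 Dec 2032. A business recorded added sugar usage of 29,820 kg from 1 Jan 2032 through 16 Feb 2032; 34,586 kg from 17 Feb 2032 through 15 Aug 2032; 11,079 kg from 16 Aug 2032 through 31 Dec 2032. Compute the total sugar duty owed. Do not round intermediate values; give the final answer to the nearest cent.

1 Jan – 16 Feb 2032: 29,820 kg at €0.12/kg → €3,578.40
17 Feb – 15 Aug 2032: 34,586 kg at €0.08/kg → €2,766.88
16 Aug – 31 Dec 2032: 11,079 kg at €0.23/kg → €2,548.17

€8,893.45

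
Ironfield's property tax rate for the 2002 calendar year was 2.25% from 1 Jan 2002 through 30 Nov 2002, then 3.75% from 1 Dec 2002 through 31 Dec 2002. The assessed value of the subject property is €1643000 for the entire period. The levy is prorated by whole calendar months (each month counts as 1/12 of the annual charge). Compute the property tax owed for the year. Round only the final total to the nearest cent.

1 Jan – 30 Nov 2002: 11 months at 2.25% → €1643000 × 2.25% × 11/12 = €33886.8750
1 Dec – 31 Dec 2002: 1 month at 3.75% → €1643000 × 3.75% × 1/12 = €5134.3750
Total = €39021.2500

€39021.25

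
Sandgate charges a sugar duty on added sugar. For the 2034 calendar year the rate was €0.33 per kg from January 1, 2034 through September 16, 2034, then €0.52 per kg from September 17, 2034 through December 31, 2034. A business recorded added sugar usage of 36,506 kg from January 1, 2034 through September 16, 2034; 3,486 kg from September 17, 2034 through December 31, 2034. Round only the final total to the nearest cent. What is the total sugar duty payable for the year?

January 1 – September 16, 2034: 36,506 kg at €0.33/kg → €12,046.98
September 17 – December 31, 2034: 3,486 kg at €0.52/kg → €1,812.72

€13,859.70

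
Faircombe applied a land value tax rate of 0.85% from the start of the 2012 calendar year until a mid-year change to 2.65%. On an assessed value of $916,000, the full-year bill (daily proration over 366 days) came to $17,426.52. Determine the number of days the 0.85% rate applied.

Let d = days at the first rate; then 366 − d days at the second rate.
$916,000 × [0.85%·d + 2.65%·(366−d)] / 366 = $17,426.52
Solving gives d = 152, so the new rate took effect on 1 Jun 2012.

152 days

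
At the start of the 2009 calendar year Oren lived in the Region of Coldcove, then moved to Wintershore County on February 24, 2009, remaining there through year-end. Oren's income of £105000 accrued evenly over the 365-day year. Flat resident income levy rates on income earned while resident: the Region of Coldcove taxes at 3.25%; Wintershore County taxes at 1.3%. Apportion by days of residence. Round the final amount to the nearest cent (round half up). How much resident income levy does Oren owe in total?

The Region of Coldcove, January 1 – February 23, 2009: 54 days → £105000 × 3.25% × 54/365 = £504.8630
Wintershore County, February 24 – December 31, 2009: 311 days → £105000 × 1.3% × 311/365 = £1163.0548
Total = £1667.9178

£1667.92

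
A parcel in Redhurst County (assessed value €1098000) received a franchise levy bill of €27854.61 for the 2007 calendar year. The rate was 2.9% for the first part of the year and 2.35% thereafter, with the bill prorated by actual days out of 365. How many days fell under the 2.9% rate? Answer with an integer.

124 days

Let d = days at the first rate; then 365 − d days at the second rate.
€1098000 × [2.9%·d + 2.35%·(365−d)] / 365 = €27854.61
Solving gives d = 124, so the new rate took effect on 5 May 2007.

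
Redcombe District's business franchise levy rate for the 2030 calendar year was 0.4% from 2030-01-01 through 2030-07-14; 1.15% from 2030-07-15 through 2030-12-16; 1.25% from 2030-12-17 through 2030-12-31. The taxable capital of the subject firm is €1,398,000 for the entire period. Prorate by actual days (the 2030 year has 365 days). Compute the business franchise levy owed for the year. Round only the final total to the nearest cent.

2030-01-01 to 2030-07-14: 195 days at 0.4% → €1,398,000 × 0.4% × 195/365 = €2,987.5068
2030-07-15 to 2030-12-16: 155 days at 1.15% → €1,398,000 × 1.15% × 155/365 = €6,827.2192
2030-12-17 to 2030-12-31: 15 days at 1.25% → €1,398,000 × 1.25% × 15/365 = €718.1507
Total = €10,532.8767

€10,532.88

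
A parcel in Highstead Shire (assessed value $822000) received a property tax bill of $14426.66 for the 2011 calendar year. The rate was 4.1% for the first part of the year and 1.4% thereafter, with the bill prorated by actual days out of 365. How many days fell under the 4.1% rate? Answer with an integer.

48 days

Let d = days at the first rate; then 365 − d days at the second rate.
$822000 × [4.1%·d + 1.4%·(365−d)] / 365 = $14426.66
Solving gives d = 48, so the new rate took effect on 18 Feb 2011.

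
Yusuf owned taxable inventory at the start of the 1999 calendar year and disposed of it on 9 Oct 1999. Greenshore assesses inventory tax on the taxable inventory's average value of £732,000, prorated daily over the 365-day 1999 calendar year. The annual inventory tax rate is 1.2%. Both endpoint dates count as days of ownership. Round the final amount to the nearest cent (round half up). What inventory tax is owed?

£6,786.54

Days held (1 Jan – 9 Oct 1999): 282 out of 365
Tax = £732,000 × 1.2% × 282/365 = £6,786.5425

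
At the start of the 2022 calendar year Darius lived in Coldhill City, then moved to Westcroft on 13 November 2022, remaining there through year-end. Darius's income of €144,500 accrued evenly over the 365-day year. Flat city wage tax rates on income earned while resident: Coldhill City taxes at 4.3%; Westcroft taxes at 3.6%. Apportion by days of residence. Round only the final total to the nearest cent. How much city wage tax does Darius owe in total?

Coldhill City, 1 January – 12 November 2022: 316 days → €144,500 × 4.3% × 316/365 = €5,379.3589
Westcroft, 13 November – 31 December 2022: 49 days → €144,500 × 3.6% × 49/365 = €698.3507
Total = €6,077.7096

€6,077.71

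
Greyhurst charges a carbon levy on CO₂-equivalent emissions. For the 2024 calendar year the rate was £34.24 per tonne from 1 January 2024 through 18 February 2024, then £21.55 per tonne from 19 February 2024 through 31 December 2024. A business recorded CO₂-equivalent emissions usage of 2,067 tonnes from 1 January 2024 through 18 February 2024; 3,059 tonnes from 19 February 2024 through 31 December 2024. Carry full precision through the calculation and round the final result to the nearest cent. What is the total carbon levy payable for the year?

£136,695.53

1 January – 18 February 2024: 2,067 tonnes at £34.24/tonne → £70,774.08
19 February – 31 December 2024: 3,059 tonnes at £21.55/tonne → £65,921.45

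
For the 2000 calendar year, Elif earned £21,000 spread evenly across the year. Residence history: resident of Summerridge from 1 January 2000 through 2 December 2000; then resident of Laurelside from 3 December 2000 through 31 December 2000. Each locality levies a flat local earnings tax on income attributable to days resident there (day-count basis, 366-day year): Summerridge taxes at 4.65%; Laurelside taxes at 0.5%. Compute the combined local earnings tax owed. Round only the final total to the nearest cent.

£907.45

Summerridge, 1 January – 2 December 2000: 337 days → £21,000 × 4.65% × 337/366 = £899.1270
Laurelside, 3 December – 31 December 2000: 29 days → £21,000 × 0.5% × 29/366 = £8.3197
Total = £907.4467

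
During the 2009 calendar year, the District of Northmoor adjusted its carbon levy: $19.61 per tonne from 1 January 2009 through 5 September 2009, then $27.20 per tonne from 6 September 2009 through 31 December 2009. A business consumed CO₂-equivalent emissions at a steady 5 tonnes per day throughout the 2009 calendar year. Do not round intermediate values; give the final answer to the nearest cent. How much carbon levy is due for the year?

1 January – 5 September 2009: 248 days × 5 tonnes/day = 1,240 tonnes at $19.61/tonne → $24,316.40
6 September – 31 December 2009: 117 days × 5 tonnes/day = 585 tonnes at $27.20/tonne → $15,912.00

$40,228.40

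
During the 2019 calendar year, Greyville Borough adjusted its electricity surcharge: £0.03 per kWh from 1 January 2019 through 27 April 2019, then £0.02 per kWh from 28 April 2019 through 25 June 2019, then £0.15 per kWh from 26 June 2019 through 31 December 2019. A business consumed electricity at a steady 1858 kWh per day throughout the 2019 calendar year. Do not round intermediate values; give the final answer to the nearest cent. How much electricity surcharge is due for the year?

1 January – 27 April 2019: 117 days × 1858 kWh/day = 217,386 kWh at £0.03/kWh → £6521.58
28 April – 25 June 2019: 59 days × 1858 kWh/day = 109,622 kWh at £0.02/kWh → £2192.44
26 June – 31 December 2019: 189 days × 1858 kWh/day = 351,162 kWh at £0.15/kWh → £52674.30

£61388.32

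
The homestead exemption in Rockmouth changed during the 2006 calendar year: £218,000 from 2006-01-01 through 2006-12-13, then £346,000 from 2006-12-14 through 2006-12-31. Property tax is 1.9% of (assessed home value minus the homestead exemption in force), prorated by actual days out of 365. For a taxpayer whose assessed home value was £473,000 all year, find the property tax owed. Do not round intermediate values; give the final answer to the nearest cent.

2006-01-01 to 2006-12-13: 347 days, exemption £218,000 → (£473,000 − £218,000) × 1.9% × 347/365 = £4,606.0685
2006-12-14 to 2006-12-31: 18 days, exemption £346,000 → (£473,000 − £346,000) × 1.9% × 18/365 = £118.9973
Total = £4,725.0658

£4,725.07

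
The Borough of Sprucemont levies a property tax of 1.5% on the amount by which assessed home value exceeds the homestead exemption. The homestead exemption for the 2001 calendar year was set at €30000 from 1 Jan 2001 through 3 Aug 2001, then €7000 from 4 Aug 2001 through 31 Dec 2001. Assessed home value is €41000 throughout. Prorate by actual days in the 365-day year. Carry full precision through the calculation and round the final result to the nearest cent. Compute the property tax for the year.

1 Jan – 3 Aug 2001: 215 days, exemption €30000 → (€41000 − €30000) × 1.5% × 215/365 = €97.1918
4 Aug – 31 Dec 2001: 150 days, exemption €7000 → (€41000 − €7000) × 1.5% × 150/365 = €209.5890
Total = €306.7808

€306.78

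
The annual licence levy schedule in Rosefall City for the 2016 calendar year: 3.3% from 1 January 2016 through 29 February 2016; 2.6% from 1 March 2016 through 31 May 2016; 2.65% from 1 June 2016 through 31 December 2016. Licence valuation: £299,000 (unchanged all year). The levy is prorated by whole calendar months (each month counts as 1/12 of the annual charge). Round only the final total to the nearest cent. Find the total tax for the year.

1 January – 29 February 2016: 2 months at 3.3% → £299,000 × 3.3% × 2/12 = £1,644.5000
1 March – 31 May 2016: 3 months at 2.6% → £299,000 × 2.6% × 3/12 = £1,943.5000
1 June – 31 December 2016: 7 months at 2.65% → £299,000 × 2.65% × 7/12 = £4,622.0417
Total = £8,210.0417

£8,210.04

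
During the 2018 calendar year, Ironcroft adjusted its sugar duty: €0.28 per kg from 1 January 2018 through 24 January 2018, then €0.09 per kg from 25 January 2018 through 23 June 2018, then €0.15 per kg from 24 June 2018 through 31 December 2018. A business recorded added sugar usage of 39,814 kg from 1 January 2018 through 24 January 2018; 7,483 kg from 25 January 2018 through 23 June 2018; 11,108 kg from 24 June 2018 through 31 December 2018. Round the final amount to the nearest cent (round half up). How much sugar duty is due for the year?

€13487.59

1 January – 24 January 2018: 39,814 kg at €0.28/kg → €11147.92
25 January – 23 June 2018: 7,483 kg at €0.09/kg → €673.47
24 June – 31 December 2018: 11,108 kg at €0.15/kg → €1666.20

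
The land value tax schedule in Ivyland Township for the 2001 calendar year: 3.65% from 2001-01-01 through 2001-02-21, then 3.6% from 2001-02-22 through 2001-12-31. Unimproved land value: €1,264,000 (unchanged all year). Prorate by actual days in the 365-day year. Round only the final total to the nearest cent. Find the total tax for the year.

2001-01-01 to 2001-02-21: 52 days at 3.65% → €1,264,000 × 3.65% × 52/365 = €6,572.8000
2001-02-22 to 2001-12-31: 313 days at 3.6% → €1,264,000 × 3.6% × 313/365 = €39,021.2384
Total = €45,594.0384

€45,594.04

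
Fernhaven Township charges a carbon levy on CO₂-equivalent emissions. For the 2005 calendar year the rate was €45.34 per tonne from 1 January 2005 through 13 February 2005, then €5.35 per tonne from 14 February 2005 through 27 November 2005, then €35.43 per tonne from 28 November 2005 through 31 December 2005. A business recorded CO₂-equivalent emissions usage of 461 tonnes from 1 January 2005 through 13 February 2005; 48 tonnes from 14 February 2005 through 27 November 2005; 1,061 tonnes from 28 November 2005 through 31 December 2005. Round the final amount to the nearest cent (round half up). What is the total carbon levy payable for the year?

€58,749.77

1 January – 13 February 2005: 461 tonnes at €45.34/tonne → €20,901.74
14 February – 27 November 2005: 48 tonnes at €5.35/tonne → €256.80
28 November – 31 December 2005: 1,061 tonnes at €35.43/tonne → €37,591.23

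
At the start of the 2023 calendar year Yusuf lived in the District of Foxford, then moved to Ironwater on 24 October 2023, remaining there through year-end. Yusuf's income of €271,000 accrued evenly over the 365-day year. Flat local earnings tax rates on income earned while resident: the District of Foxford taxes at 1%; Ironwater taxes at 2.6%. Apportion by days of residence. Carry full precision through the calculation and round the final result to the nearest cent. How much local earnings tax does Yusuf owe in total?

The District of Foxford, 1 January – 23 October 2023: 296 days → €271,000 × 1% × 296/365 = €2,197.6986
Ironwater, 24 October – 31 December 2023: 69 days → €271,000 × 2.6% × 69/365 = €1,331.9836
Total = €3,529.6822

€3,529.68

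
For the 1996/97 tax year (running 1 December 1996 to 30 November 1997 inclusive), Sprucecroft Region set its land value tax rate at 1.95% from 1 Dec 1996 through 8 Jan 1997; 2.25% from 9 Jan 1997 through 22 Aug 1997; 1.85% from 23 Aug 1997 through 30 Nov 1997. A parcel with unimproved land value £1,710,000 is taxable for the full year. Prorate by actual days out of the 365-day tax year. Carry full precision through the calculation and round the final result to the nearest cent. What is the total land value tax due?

£36,052.89

1 Dec 1996 – 8 Jan 1997: 39 days at 1.95% → £1,710,000 × 1.95% × 39/365 = £3,562.8904
9 Jan – 22 Aug 1997: 226 days at 2.25% → £1,710,000 × 2.25% × 226/365 = £23,822.8767
23 Aug – 30 Nov 1997: 100 days at 1.85% → £1,710,000 × 1.85% × 100/365 = £8,667.1233
Total = £36,052.8904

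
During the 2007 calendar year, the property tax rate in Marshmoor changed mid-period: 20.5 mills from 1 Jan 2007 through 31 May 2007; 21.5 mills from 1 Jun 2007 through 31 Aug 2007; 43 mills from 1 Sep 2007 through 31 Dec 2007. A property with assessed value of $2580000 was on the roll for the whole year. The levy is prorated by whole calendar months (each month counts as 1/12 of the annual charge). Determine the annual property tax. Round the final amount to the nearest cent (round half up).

1 Jan – 31 May 2007: 5 months at 20.5 mills → $2580000 × 2.05% × 5/12 = $22037.5000
1 Jun – 31 Aug 2007: 3 months at 21.5 mills → $2580000 × 2.15% × 3/12 = $13867.5000
1 Sep – 31 Dec 2007: 4 months at 43 mills → $2580000 × 4.3% × 4/12 = $36980.0000
Total = $72885.0000

$72885.00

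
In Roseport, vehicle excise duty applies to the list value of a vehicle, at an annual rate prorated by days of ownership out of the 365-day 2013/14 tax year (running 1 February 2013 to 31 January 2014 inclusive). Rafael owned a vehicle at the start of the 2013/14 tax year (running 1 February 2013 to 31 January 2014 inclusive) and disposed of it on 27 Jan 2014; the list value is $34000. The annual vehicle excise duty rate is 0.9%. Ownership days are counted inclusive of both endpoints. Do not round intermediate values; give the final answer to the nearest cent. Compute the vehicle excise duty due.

$302.65

Days held (1 Feb 2013 – 27 Jan 2014): 361 out of 365
Tax = $34000 × 0.9% × 361/365 = $302.6466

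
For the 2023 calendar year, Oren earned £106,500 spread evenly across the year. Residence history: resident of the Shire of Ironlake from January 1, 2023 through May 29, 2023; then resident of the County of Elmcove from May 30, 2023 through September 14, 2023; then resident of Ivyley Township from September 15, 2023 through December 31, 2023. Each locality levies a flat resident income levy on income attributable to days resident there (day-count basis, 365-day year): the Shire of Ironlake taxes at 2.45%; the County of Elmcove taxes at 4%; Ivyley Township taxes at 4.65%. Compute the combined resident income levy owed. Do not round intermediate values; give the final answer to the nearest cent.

£3,790.96

The Shire of Ironlake, January 1 – May 29, 2023: 149 days → £106,500 × 2.45% × 149/365 = £1,065.1459
The County of Elmcove, May 30 – September 14, 2023: 108 days → £106,500 × 4% × 108/365 = £1,260.4932
Ivyley Township, September 15 – December 31, 2023: 108 days → £106,500 × 4.65% × 108/365 = £1,465.3233
Total = £3,790.9623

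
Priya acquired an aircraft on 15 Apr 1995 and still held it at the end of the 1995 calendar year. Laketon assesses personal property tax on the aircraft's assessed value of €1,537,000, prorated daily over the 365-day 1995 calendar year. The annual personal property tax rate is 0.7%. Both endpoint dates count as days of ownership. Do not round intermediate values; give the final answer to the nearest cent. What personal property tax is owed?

Days held (15 Apr – 31 Dec 1995): 261 out of 365
Tax = €1,537,000 × 0.7% × 261/365 = €7,693.4219

€7,693.42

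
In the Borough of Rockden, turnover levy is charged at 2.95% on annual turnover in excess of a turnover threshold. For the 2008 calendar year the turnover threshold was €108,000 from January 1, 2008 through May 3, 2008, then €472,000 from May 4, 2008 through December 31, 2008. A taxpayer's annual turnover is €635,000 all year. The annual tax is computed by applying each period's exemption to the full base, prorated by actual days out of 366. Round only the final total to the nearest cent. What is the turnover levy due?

€8,446.51

January 1 – May 3, 2008: 124 days, exemption €108,000 → (€635,000 − €108,000) × 2.95% × 124/366 = €5,267.1202
May 4 – December 31, 2008: 242 days, exemption €472,000 → (€635,000 − €472,000) × 2.95% × 242/366 = €3,179.3907
Total = €8,446.5109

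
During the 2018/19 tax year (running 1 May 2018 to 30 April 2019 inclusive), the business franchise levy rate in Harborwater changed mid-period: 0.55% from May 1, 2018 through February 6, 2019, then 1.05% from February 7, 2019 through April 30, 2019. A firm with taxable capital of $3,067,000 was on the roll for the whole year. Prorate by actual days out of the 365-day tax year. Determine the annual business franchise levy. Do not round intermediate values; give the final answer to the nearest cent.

May 1, 2018 – February 6, 2019: 282 days at 0.55% → $3,067,000 × 0.55% × 282/365 = $13,032.6493
February 7 – April 30, 2019: 83 days at 1.05% → $3,067,000 × 1.05% × 83/365 = $7,322.9877
Total = $20,355.6370

$20,355.64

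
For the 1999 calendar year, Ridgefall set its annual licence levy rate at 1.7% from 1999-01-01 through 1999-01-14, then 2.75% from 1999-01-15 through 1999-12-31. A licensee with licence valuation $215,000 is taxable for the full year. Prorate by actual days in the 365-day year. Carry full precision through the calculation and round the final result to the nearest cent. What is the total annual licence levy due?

$5,825.91

1999-01-01 to 1999-01-14: 14 days at 1.7% → $215,000 × 1.7% × 14/365 = $140.1918
1999-01-15 to 1999-12-31: 351 days at 2.75% → $215,000 × 2.75% × 351/365 = $5,685.7192
Total = $5,825.9110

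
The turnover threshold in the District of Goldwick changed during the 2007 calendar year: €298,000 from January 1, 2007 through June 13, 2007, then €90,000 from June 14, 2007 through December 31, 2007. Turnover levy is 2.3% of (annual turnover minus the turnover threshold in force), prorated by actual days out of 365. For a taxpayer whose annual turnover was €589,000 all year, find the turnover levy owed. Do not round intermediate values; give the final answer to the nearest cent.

January 1 – June 13, 2007: 164 days, exemption €298,000 → (€589,000 − €298,000) × 2.3% × 164/365 = €3,007.2658
June 14 – December 31, 2007: 201 days, exemption €90,000 → (€589,000 − €90,000) × 2.3% × 201/365 = €6,320.2110
Total = €9,327.4767

€9,327.48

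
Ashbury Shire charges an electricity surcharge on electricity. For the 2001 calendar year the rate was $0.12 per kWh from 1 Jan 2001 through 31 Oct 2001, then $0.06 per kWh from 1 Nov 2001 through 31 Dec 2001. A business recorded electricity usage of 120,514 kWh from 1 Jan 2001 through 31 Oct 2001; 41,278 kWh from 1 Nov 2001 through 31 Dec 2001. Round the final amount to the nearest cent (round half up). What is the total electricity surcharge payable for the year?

$16,938.36

1 Jan – 31 Oct 2001: 120,514 kWh at $0.12/kWh → $14,461.68
1 Nov – 31 Dec 2001: 41,278 kWh at $0.06/kWh → $2,476.68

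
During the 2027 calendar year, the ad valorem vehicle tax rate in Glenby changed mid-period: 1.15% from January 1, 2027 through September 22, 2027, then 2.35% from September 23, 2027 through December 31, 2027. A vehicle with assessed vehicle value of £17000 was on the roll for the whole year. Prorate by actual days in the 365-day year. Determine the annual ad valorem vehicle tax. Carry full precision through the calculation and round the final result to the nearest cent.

£251.39

January 1 – September 22, 2027: 265 days at 1.15% → £17000 × 1.15% × 265/365 = £141.9384
September 23 – December 31, 2027: 100 days at 2.35% → £17000 × 2.35% × 100/365 = £109.4521
Total = £251.3904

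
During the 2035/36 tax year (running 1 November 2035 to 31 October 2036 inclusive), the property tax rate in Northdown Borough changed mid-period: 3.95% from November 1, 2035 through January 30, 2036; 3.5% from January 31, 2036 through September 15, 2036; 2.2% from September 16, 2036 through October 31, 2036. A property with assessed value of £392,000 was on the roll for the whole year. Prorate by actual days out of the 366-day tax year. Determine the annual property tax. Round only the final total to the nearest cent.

November 1, 2035 – January 30, 2036: 91 days at 3.95% → £392,000 × 3.95% × 91/366 = £3,849.8470
January 31 – September 15, 2036: 229 days at 3.5% → £392,000 × 3.5% × 229/366 = £8,584.3716
September 16 – October 31, 2036: 46 days at 2.2% → £392,000 × 2.2% × 46/366 = £1,083.8907
Total = £13,518.1093

£13,518.11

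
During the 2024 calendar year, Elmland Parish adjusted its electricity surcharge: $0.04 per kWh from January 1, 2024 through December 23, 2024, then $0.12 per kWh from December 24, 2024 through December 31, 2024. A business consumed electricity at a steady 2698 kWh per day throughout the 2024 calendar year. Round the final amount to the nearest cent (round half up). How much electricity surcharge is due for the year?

$41,225.44

January 1 – December 23, 2024: 358 days × 2698 kWh/day = 965,884 kWh at $0.04/kWh → $38,635.36
December 24 – December 31, 2024: 8 days × 2698 kWh/day = 21,584 kWh at $0.12/kWh → $2,590.08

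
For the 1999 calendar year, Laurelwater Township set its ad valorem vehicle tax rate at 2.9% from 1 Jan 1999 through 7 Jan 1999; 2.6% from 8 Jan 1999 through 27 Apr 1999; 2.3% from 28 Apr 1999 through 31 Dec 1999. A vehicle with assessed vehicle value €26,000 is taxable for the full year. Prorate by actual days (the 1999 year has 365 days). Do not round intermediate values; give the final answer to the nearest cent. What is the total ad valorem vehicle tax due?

€624.50

1 Jan – 7 Jan 1999: 7 days at 2.9% → €26,000 × 2.9% × 7/365 = €14.4603
8 Jan – 27 Apr 1999: 110 days at 2.6% → €26,000 × 2.6% × 110/365 = €203.7260
28 Apr – 31 Dec 1999: 248 days at 2.3% → €26,000 × 2.3% × 248/365 = €406.3123
Total = €624.4986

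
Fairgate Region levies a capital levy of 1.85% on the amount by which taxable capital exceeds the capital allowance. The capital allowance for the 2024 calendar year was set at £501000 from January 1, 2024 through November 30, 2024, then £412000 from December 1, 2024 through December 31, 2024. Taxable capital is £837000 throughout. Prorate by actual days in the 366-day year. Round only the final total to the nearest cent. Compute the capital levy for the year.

£6355.46

January 1 – November 30, 2024: 335 days, exemption £501000 → (£837000 − £501000) × 1.85% × 335/366 = £5689.5082
December 1 – December 31, 2024: 31 days, exemption £412000 → (£837000 − £412000) × 1.85% × 31/366 = £665.9495
Total = £6355.4577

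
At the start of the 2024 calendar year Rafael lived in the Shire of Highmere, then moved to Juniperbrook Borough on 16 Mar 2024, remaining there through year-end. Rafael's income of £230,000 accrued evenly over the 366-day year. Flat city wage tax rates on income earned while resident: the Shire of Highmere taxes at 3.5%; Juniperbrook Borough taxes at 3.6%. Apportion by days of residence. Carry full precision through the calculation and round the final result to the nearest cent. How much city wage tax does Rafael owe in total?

£8,232.87

The Shire of Highmere, 1 Jan – 15 Mar 2024: 75 days → £230,000 × 3.5% × 75/366 = £1,649.5902
Juniperbrook Borough, 16 Mar – 31 Dec 2024: 291 days → £230,000 × 3.6% × 291/366 = £6,583.2787
Total = £8,232.8689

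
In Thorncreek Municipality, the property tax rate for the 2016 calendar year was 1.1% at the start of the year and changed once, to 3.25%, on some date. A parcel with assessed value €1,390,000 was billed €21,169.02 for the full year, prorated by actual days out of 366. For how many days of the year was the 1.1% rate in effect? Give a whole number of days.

Let d = days at the first rate; then 366 − d days at the second rate.
€1,390,000 × [1.1%·d + 3.25%·(366−d)] / 366 = €21,169.02
Solving gives d = 294, so the new rate took effect on 21 Oct 2016.

294 days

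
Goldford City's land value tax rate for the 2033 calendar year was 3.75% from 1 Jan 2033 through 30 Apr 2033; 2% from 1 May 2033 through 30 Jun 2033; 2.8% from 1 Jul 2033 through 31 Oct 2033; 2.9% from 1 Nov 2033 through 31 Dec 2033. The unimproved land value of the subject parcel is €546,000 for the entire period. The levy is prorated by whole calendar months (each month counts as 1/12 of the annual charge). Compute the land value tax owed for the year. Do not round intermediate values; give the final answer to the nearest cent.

1 Jan – 30 Apr 2033: 4 months at 3.75% → €546,000 × 3.75% × 4/12 = €6,825.0000
1 May – 30 Jun 2033: 2 months at 2% → €546,000 × 2% × 2/12 = €1,820.0000
1 Jul – 31 Oct 2033: 4 months at 2.8% → €546,000 × 2.8% × 4/12 = €5,096.0000
1 Nov – 31 Dec 2033: 2 months at 2.9% → €546,000 × 2.9% × 2/12 = €2,639.0000
Total = €16,380.0000

€16,380.00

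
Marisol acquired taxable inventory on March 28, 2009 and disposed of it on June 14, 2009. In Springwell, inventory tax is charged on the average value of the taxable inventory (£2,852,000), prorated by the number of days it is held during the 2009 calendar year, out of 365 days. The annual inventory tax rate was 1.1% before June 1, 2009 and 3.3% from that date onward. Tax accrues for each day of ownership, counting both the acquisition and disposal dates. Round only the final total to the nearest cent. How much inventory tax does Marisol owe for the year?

March 28 – May 31, 2009: 65 days at 1.1% → £2,852,000 × 1.1% × 65/365 = £5,586.7945
June 1 – June 14, 2009: 14 days at 3.3% → £2,852,000 × 3.3% × 14/365 = £3,609.9288
Total = £9,196.7233

£9,196.72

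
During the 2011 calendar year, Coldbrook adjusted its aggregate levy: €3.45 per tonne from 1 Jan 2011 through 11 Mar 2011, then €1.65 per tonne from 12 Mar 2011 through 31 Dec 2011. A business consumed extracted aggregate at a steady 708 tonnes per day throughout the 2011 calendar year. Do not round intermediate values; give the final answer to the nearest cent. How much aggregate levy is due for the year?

€515,601.00

1 Jan – 11 Mar 2011: 70 days × 708 tonnes/day = 49,560 tonnes at €3.45/tonne → €170,982.00
12 Mar – 31 Dec 2011: 295 days × 708 tonnes/day = 208,860 tonnes at €1.65/tonne → €344,619.00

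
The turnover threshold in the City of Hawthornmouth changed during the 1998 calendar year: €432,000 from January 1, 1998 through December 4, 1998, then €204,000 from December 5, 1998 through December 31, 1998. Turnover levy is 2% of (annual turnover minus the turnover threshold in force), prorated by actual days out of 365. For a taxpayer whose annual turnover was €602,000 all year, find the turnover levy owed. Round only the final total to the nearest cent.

€3,737.32

January 1 – December 4, 1998: 338 days, exemption €432,000 → (€602,000 − €432,000) × 2% × 338/365 = €3,148.4932
December 5 – December 31, 1998: 27 days, exemption €204,000 → (€602,000 − €204,000) × 2% × 27/365 = €588.8219
Total = €3,737.3151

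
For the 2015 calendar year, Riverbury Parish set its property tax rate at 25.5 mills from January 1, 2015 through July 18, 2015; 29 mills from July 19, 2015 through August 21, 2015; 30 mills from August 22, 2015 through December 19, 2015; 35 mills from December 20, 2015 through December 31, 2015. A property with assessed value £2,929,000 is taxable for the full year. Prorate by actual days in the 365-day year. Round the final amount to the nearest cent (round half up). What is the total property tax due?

£80,892.56

January 1 – July 18, 2015: 199 days at 25.5 mills → £2,929,000 × 2.55% × 199/365 = £40,721.1247
July 19 – August 21, 2015: 34 days at 29 mills → £2,929,000 × 2.9% × 34/365 = £7,912.3123
August 22 – December 19, 2015: 120 days at 30 mills → £2,929,000 × 3% × 120/365 = £28,888.7671
December 20 – December 31, 2015: 12 days at 35 mills → £2,929,000 × 3.5% × 12/365 = £3,370.3562
Total = £80,892.5603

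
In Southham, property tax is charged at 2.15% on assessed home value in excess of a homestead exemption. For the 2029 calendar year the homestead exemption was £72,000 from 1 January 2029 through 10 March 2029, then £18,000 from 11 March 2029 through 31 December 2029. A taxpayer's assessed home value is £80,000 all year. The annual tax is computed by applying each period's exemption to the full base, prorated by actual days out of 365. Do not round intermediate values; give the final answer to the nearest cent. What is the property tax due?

1 January – 10 March 2029: 69 days, exemption £72,000 → (£80,000 − £72,000) × 2.15% × 69/365 = £32.5151
11 March – 31 December 2029: 296 days, exemption £18,000 → (£80,000 − £18,000) × 2.15% × 296/365 = £1,081.0082
Total = £1,113.5233

£1,113.52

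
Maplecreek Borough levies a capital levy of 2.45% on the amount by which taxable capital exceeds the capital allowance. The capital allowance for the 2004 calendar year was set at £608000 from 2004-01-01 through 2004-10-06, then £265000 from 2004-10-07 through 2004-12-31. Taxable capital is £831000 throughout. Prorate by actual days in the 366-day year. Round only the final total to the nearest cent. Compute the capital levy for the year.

£7438.09

2004-01-01 to 2004-10-06: 280 days, exemption £608000 → (£831000 − £608000) × 2.45% × 280/366 = £4179.7268
2004-10-07 to 2004-12-31: 86 days, exemption £265000 → (£831000 − £265000) × 2.45% × 86/366 = £3258.3661
Total = £7438.0929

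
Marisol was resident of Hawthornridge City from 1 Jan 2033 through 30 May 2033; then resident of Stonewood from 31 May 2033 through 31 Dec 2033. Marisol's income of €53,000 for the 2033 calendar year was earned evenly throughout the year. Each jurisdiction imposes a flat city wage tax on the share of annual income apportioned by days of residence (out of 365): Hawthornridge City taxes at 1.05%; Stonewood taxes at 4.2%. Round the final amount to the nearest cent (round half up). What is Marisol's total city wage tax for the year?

€1,539.90

Hawthornridge City, 1 Jan – 30 May 2033: 150 days → €53,000 × 1.05% × 150/365 = €228.6986
Stonewood, 31 May – 31 Dec 2033: 215 days → €53,000 × 4.2% × 215/365 = €1,311.2055
Total = €1,539.9041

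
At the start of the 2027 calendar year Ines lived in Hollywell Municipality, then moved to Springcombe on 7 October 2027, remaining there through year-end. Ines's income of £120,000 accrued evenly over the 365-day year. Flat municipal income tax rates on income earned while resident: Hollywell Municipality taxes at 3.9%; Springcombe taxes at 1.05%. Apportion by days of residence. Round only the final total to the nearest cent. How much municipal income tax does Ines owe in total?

£3,874.19

Hollywell Municipality, 1 January – 6 October 2027: 279 days → £120,000 × 3.9% × 279/365 = £3,577.3151
Springcombe, 7 October – 31 December 2027: 86 days → £120,000 × 1.05% × 86/365 = £296.8767
Total = £3,874.1918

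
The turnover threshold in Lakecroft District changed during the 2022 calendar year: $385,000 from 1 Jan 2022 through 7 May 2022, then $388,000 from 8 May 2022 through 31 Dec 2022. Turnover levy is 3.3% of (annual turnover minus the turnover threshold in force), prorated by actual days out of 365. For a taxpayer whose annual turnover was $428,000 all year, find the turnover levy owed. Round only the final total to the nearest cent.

1 Jan – 7 May 2022: 127 days, exemption $385,000 → ($428,000 − $385,000) × 3.3% × 127/365 = $493.7342
8 May – 31 Dec 2022: 238 days, exemption $388,000 → ($428,000 − $388,000) × 3.3% × 238/365 = $860.7123
Total = $1,354.4466

$1,354.45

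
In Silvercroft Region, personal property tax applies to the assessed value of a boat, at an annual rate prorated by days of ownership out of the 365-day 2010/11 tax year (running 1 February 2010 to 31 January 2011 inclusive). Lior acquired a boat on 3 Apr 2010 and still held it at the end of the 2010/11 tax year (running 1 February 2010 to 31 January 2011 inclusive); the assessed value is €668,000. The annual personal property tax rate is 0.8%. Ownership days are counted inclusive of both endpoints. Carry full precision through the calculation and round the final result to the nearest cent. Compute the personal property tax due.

Days held (3 Apr 2010 – 31 Jan 2011): 304 out of 365
Tax = €668,000 × 0.8% × 304/365 = €4,450.8932

€4,450.89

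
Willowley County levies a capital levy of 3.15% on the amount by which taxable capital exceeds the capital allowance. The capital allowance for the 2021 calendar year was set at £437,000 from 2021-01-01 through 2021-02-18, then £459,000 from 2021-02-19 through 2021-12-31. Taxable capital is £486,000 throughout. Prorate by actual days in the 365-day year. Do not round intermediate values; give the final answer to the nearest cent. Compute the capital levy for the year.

£943.53

2021-01-01 to 2021-02-18: 49 days, exemption £437,000 → (£486,000 − £437,000) × 3.15% × 49/365 = £207.2096
2021-02-19 to 2021-12-31: 316 days, exemption £459,000 → (£486,000 − £459,000) × 3.15% × 316/365 = £736.3233
Total = £943.5329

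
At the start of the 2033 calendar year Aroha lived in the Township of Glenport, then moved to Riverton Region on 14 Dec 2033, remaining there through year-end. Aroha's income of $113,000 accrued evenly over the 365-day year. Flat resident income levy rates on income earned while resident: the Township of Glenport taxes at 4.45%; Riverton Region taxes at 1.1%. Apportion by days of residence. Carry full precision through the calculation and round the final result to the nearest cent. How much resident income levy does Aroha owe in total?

The Township of Glenport, 1 Jan – 13 Dec 2033: 347 days → $113,000 × 4.45% × 347/365 = $4,780.5192
Riverton Region, 14 Dec – 31 Dec 2033: 18 days → $113,000 × 1.1% × 18/365 = $61.2986
Total = $4,841.8178

$4,841.82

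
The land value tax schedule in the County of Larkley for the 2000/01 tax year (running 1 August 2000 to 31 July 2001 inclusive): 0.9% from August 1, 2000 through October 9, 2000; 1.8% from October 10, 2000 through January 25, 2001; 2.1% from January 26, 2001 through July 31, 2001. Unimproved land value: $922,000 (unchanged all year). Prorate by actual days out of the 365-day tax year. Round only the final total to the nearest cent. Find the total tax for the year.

August 1 – October 9, 2000: 70 days at 0.9% → $922,000 × 0.9% × 70/365 = $1,591.3973
October 10, 2000 – January 25, 2001: 108 days at 1.8% → $922,000 × 1.8% × 108/365 = $4,910.5973
January 26 – July 31, 2001: 187 days at 2.1% → $922,000 × 2.1% × 187/365 = $9,919.7096
Total = $16,421.7041

$16,421.70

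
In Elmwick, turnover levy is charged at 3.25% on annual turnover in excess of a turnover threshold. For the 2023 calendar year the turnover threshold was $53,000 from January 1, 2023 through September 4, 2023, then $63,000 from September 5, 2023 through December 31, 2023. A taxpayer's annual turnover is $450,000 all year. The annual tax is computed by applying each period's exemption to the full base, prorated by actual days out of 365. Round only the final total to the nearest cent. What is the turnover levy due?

$12,797.43

January 1 – September 4, 2023: 247 days, exemption $53,000 → ($450,000 − $53,000) × 3.25% × 247/365 = $8,731.2808
September 5 – December 31, 2023: 118 days, exemption $63,000 → ($450,000 − $63,000) × 3.25% × 118/365 = $4,066.1507
Total = $12,797.4315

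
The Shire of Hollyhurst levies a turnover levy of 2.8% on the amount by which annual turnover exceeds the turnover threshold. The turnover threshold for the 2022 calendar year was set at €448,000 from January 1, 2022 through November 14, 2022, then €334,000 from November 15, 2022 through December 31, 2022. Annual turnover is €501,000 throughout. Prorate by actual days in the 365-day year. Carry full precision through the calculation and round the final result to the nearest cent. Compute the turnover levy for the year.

January 1 – November 14, 2022: 318 days, exemption €448,000 → (€501,000 − €448,000) × 2.8% × 318/365 = €1,292.9096
November 15 – December 31, 2022: 47 days, exemption €334,000 → (€501,000 − €334,000) × 2.8% × 47/365 = €602.1151
Total = €1,895.0247

€1,895.02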